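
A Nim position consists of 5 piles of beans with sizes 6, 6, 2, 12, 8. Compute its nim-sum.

Compute the nim-sum pairwise:
6 ^ 6 = 0
0 ^ 2 = 2
2 ^ 12 = 14
14 ^ 8 = 6

6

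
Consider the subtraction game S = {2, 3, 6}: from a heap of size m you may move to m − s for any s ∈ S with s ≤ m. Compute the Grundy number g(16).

Compute g(0), g(1), … for moves {2, 3, 6}:
k:     0  1  2  3  4  5  6  7  8  9 10 11 12 13 14 15 16
g(k):  0  0  1  1  2  0  3  1  2  0  0  1  1  2  0  3  1
So g(16) = 1.

1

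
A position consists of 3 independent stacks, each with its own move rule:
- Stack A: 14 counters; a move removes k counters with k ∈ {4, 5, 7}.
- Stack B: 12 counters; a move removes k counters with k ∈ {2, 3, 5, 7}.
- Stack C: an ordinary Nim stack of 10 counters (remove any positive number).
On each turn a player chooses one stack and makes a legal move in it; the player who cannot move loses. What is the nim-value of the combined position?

11

Build the Grundy sequence for stack A with g(k) = mex{g(k−s) : s ∈ {4, 5, 7}, s ≤ k}:
k:     0  1  2  3  4  5  6  7  8  9 10 11 12 13 14
g(k):  0  0  0  0  1  1  1  1  2  2  2  0  0  0  0
So g(14) = 0.
For stack B, compute g(0), g(1), … with moves {2, 3, 5, 7}:
g(0) = mex{} = 0
g(1) = mex{} = 0
g(2) = mex{0} = 1
g(3) = mex{0} = 1
g(4) = mex{0,1} = 2
g(5) = mex{0,1} = 2
g(6) = mex{0,1,2} = 3
g(7) = mex{0,1,2} = 3
g(8) = mex{0,1,2,3} = 4
g(9) = mex{1,2,3} = 0
g(10) = mex{1,2,3,4} = 0
g(11) = mex{0,2,3,4} = 1
g(12) = mex{0,2,3} = 1
So g(12) = 1.
Stack C is a plain Nim stack of size 10, so its Grundy value is 10.
By the Sprague-Grundy theorem, the Grundy value of a sum of independent games is the XOR of the component values.
Combined value = 0 XOR 1 XOR 10 = 11.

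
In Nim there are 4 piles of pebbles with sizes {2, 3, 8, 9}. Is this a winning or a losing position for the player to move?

Losing position

Write each in binary and XOR column by column:
  0010  (2)
  0011  (3)
  1000  (8)
  1001  (9)
  ----
  0000  (0)
The nim-sum is 0, so this is a P-position: the player to move is in a losing position under optimal play.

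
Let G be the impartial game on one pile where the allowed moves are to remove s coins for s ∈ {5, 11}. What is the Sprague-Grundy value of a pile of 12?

Grundy values for subtraction set {5, 11}:
g(0) = mex{} = 0
g(1) = mex{} = 0
g(2) = mex{} = 0
g(3) = mex{} = 0
g(4) = mex{} = 0
g(5) = mex{0} = 1
g(6) = mex{0} = 1
g(7) = mex{0} = 1
g(8) = mex{0} = 1
g(9) = mex{0} = 1
g(10) = mex{1} = 0
g(11) = mex{0,1} = 2
g(12) = mex{0,1} = 2
So g(12) = 2.

2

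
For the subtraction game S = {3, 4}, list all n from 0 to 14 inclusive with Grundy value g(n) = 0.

0, 1, 2, 7, 8, 9, 14

Grundy values for subtraction set {3, 4}:
k:     0  1  2  3  4  5  6  7  8  9 10 11 12 13 14
g(k):  0  0  0  1  1  1  2  0  0  0  1  1  1  2  0
The P-positions (g = 0) in 0..14 are 0, 1, 2, 7, 8, 9, 14.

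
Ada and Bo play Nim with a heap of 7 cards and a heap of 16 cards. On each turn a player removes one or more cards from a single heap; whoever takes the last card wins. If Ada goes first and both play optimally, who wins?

Nim-sum: 7 ^ 16 = 23.
The nim-sum is 23 ≠ 0, so this is an N-position: the player to move can win; Ada has a winning move.

Ada wins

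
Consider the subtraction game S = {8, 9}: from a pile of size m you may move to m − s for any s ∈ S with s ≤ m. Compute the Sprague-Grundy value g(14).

1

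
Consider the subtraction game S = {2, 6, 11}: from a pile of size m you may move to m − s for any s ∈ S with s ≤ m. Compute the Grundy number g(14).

Compute g(0), g(1), … for moves {2, 6, 11}:
g(0) = mex{} = 0
g(1) = mex{} = 0
g(2) = mex{0} = 1
g(3) = mex{0} = 1
g(4) = mex{1} = 0
g(5) = mex{1} = 0
g(6) = mex{0} = 1
g(7) = mex{0} = 1
g(8) = mex{1} = 0
g(9) = mex{1} = 0
g(10) = mex{0} = 1
g(11) = mex{0} = 1
g(12) = mex{0,1} = 2
g(13) = mex{1} = 0
g(14) = mex{0,1,2} = 3
So g(14) = 3.

3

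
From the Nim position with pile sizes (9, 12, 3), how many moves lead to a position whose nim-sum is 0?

1

Nim-sum: 9 ⊕ 12 ⊕ 3 = 6.
The overall nim-sum is X = 6. A pile of size p has a winning move iff p XOR X < p (reduce it to p XOR X).
  9: 9 XOR 6 = 15 ≥ 9 — no move.
  12: 12 XOR 6 = 10 < 12 — winning move (to 10).
  3: 3 XOR 6 = 5 ≥ 3 — no move.
That gives 1 winning move.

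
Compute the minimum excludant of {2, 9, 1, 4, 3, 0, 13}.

The values 0, 1, 2, 3, 4 are all present; 5 is the first non-negative integer missing from the set.

5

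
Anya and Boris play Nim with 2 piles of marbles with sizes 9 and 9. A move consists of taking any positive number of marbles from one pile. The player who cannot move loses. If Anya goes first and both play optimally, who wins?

Compute the nim-sum pairwise:
9 ^ 9 = 0
The nim-sum is 0, so this is a P-position: the player to move is in a losing position under optimal play; Anya is about to move from it and so loses — Boris wins.

Boris wins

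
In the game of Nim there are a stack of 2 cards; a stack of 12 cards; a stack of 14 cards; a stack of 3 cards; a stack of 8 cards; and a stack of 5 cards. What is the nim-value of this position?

14

Compute the nim-sum pairwise:
2 XOR 12 = 14
14 XOR 14 = 0
0 XOR 3 = 3
3 XOR 8 = 11
11 XOR 5 = 14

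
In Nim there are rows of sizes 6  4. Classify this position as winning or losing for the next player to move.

Winning position

In binary:
  110  (6)
  100  (4)
  ---
  010  (2)
The nim-sum is 2 ≠ 0, so this is an N-position: the player to move can win.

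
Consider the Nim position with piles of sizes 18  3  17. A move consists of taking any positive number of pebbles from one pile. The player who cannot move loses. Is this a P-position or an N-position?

Write each in binary and XOR column by column:
  10010  (18)
  00011  (3)
  10001  (17)
  -----
  00000  (0)
The nim-sum is 0, so this is a P-position: the player to move is in a losing position under optimal play.

P-position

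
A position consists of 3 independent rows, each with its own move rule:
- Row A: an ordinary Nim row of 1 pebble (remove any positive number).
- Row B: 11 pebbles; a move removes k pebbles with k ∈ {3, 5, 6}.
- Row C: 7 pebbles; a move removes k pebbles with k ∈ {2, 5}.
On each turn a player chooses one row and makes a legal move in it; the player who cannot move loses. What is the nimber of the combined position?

1

Row A is a plain Nim row of size 1, so its Grundy value is 1.
For row B, compute g(0), g(1), … with moves {3, 5, 6}:
k:     0  1  2  3  4  5  6  7  8  9 10 11
g(k):  0  0  0  1  1  1  2  2  2  0  0  0
So g(11) = 0.
For row C, compute g(0), g(1), … with moves {2, 5}:
k:     0  1  2  3  4  5  6  7
g(k):  0  0  1  1  0  2  1  0
So g(7) = 0.
The value of a disjunctive sum is the nim-sum of the parts.
Combined value = 1 ⊕ 0 ⊕ 0 = 1.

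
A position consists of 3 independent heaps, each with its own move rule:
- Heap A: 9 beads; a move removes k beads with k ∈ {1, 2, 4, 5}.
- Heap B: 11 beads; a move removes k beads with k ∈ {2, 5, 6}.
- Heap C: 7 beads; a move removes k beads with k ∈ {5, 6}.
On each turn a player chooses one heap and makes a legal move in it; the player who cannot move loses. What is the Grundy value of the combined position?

1

Grundy values for heap A (subtraction set {1, 2, 4, 5}):
g(0) = mex{} = 0
g(1) = mex{0} = 1
g(2) = mex{0,1} = 2
g(3) = mex{1,2} = 0
g(4) = mex{0,2} = 1
g(5) = mex{0,1} = 2
g(6) = mex{1,2} = 0
g(7) = mex{0,2} = 1
g(8) = mex{0,1} = 2
g(9) = mex{1,2} = 0
So g(9) = 0.
Grundy values for heap B (subtraction set {2, 5, 6}):
g(0) = mex{} = 0
g(1) = mex{} = 0
g(2) = mex{0} = 1
g(3) = mex{0} = 1
g(4) = mex{1} = 0
g(5) = mex{0,1} = 2
g(6) = mex{0} = 1
g(7) = mex{0,1,2} = 3
g(8) = mex{1} = 0
g(9) = mex{0,1,3} = 2
g(10) = mex{0,2} = 1
g(11) = mex{1,2} = 0
So g(11) = 0.
Grundy values for heap C (subtraction set {5, 6}):
g(0) = mex{} = 0
g(1) = mex{} = 0
g(2) = mex{} = 0
g(3) = mex{} = 0
g(4) = mex{} = 0
g(5) = mex{0} = 1
g(6) = mex{0} = 1
g(7) = mex{0} = 1
So g(7) = 1.
The value of a disjunctive sum is the nim-sum of the parts.
Combined value = 0 ⊕ 0 ⊕ 1 = 1.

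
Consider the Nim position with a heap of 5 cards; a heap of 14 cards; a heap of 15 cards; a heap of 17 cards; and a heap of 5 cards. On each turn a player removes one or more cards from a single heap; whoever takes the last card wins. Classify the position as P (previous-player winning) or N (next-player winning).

N-position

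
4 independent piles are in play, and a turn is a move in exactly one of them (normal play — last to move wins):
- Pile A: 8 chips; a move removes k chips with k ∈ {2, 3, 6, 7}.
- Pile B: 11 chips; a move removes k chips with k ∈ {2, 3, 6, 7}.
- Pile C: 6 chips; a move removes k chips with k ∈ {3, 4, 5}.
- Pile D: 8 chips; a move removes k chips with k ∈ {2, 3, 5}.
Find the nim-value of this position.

For pile A, compute g(0), g(1), … with moves {2, 3, 6, 7}:
k:     0  1  2  3  4  5  6  7  8
g(k):  0  0  1  1  2  0  3  1  2
So g(8) = 2.
For pile B, compute g(0), g(1), … with moves {2, 3, 6, 7}:
g(0) = mex{} = 0
g(1) = mex{} = 0
g(2) = mex{0} = 1
g(3) = mex{0} = 1
g(4) = mex{0,1} = 2
g(5) = mex{1} = 0
g(6) = mex{0,1,2} = 3
g(7) = mex{0,2} = 1
g(8) = mex{0,1,3} = 2
g(9) = mex{1,3} = 0
g(10) = mex{1,2} = 0
g(11) = mex{0,2} = 1
So g(11) = 1.
Build the Grundy sequence for pile C with g(k) = mex{g(k−s) : s ∈ {3, 4, 5}, s ≤ k}:
k:     0  1  2  3  4  5  6
g(k):  0  0  0  1  1  1  2
So g(6) = 2.
Build the Grundy sequence for pile D with g(k) = mex{g(k−s) : s ∈ {2, 3, 5}, s ≤ k}:
g(0) = mex{} = 0
g(1) = mex{} = 0
g(2) = mex{0} = 1
g(3) = mex{0} = 1
g(4) = mex{0,1} = 2
g(5) = mex{0,1} = 2
g(6) = mex{0,1,2} = 3
g(7) = mex{1,2} = 0
g(8) = mex{1,2,3} = 0
So g(8) = 0.
The value of a disjunctive sum is the nim-sum of the parts.
Combined value = 2 ⊕ 1 ⊕ 2 ⊕ 0 = 1.

1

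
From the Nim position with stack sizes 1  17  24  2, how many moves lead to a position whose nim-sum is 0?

1

Compute the nim-sum pairwise:
1 ^ 17 = 16
16 ^ 24 = 8
8 ^ 2 = 10
The overall nim-sum is X = 10. A stack of size p has a winning move iff p XOR X < p (reduce it to p XOR X).
  1: 1 XOR 10 = 11 ≥ 1 — no move.
  17: 17 XOR 10 = 27 ≥ 17 — no move.
  24: 24 XOR 10 = 18 < 24 — winning move (to 18).
  2: 2 XOR 10 = 8 ≥ 2 — no move.
That gives 1 winning move.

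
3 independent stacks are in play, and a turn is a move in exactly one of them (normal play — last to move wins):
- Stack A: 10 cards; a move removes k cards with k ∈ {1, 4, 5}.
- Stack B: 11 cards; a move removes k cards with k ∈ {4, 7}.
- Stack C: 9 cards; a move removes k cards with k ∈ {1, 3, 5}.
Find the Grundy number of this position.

1

Build the Grundy sequence for stack A with g(k) = mex{g(k−s) : s ∈ {1, 4, 5}, s ≤ k}:
g(0) = mex{} = 0
g(1) = mex{0} = 1
g(2) = mex{1} = 0
g(3) = mex{0} = 1
g(4) = mex{0,1} = 2
g(5) = mex{0,1,2} = 3
g(6) = mex{0,1,3} = 2
g(7) = mex{0,1,2} = 3
g(8) = mex{1,2,3} = 0
g(9) = mex{0,2,3} = 1
g(10) = mex{1,2,3} = 0
So g(10) = 0.
For stack B, compute g(0), g(1), … with moves {4, 7}:
k:     0  1  2  3  4  5  6  7  8  9 10 11
g(k):  0  0  0  0  1  1  1  1  2  2  2  0
So g(11) = 0.
Build the Grundy sequence for stack C with g(k) = mex{g(k−s) : s ∈ {1, 3, 5}, s ≤ k}:
k:     0  1  2  3  4  5  6  7  8  9
g(k):  0  1  0  1  0  1  0  1  0  1
So g(9) = 1.
The value of a disjunctive sum is the nim-sum of the parts.
Combined value = 0 ⊕ 0 ⊕ 1 = 1.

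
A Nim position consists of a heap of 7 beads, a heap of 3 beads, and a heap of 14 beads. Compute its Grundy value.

10

Compute the nim-sum pairwise:
7 ^ 3 = 4
4 ^ 14 = 10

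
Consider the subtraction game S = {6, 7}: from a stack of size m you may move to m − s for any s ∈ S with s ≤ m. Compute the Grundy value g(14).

0

Build the Grundy sequence with g(k) = mex{g(k−s) : s ∈ {6, 7}, s ≤ k}:
g(0) = mex{} = 0
g(1) = mex{} = 0
g(2) = mex{} = 0
g(3) = mex{} = 0
g(4) = mex{} = 0
g(5) = mex{} = 0
g(6) = mex{0} = 1
g(7) = mex{0} = 1
g(8) = mex{0} = 1
g(9) = mex{0} = 1
g(10) = mex{0} = 1
g(11) = mex{0} = 1
g(12) = mex{0,1} = 2
g(13) = mex{1} = 0
g(14) = mex{1} = 0
So g(14) = 0.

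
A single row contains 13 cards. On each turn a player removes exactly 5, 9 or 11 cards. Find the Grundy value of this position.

Build the Grundy sequence with g(k) = mex{g(k−s) : s ∈ {5, 9, 11}, s ≤ k}:
g(0) = mex{} = 0
g(1) = mex{} = 0
g(2) = mex{} = 0
g(3) = mex{} = 0
g(4) = mex{} = 0
g(5) = mex{0} = 1
g(6) = mex{0} = 1
g(7) = mex{0} = 1
g(8) = mex{0} = 1
g(9) = mex{0} = 1
g(10) = mex{0,1} = 2
g(11) = mex{0,1} = 2
g(12) = mex{0,1} = 2
g(13) = mex{0,1} = 2
So g(13) = 2.

2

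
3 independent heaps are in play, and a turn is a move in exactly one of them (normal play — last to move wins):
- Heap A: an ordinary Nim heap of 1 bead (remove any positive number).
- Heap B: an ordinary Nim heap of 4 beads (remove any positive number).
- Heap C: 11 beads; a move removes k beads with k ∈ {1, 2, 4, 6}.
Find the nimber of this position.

5

Heap A is a plain Nim heap of size 1, so its Grundy value is 1.
Heap B is a plain Nim heap of size 4, so its Grundy value is 4.
For heap C, compute g(0), g(1), … with moves {1, 2, 4, 6}:
g(0) = mex{} = 0
g(1) = mex{0} = 1
g(2) = mex{0,1} = 2
g(3) = mex{1,2} = 0
g(4) = mex{0,2} = 1
g(5) = mex{0,1} = 2
g(6) = mex{0,1,2} = 3
g(7) = mex{0,1,2,3} = 4
g(8) = mex{1,2,3,4} = 0
g(9) = mex{0,2,4} = 1
g(10) = mex{0,1,3} = 2
g(11) = mex{1,2,4} = 0
So g(11) = 0.
By the Sprague-Grundy theorem, the Grundy value of a sum of independent games is the XOR of the component values.
Combined value = 1 ⊕ 4 ⊕ 0 = 5.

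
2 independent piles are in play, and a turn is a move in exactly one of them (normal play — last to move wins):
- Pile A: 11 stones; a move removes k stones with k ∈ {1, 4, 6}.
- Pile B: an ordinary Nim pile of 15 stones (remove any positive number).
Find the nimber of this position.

For pile A, compute g(0), g(1), … with moves {1, 4, 6}:
k:     0  1  2  3  4  5  6  7  8  9 10 11
g(k):  0  1  0  1  2  0  1  0  1  2  0  1
So g(11) = 1.
Pile B is a plain Nim pile of size 15, so its Grundy value is 15.
The value of a disjunctive sum is the nim-sum of the parts.
Combined value = 1 ⊕ 15 = 14.

14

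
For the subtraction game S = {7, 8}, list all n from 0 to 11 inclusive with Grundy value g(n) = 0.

0, 1, 2, 3, 4, 5, 6

Build the Grundy sequence with g(k) = mex{g(k−s) : s ∈ {7, 8}, s ≤ k}:
g(0) = mex{} = 0
g(1) = mex{} = 0
g(2) = mex{} = 0
g(3) = mex{} = 0
g(4) = mex{} = 0
g(5) = mex{} = 0
g(6) = mex{} = 0
g(7) = mex{0} = 1
g(8) = mex{0} = 1
g(9) = mex{0} = 1
g(10) = mex{0} = 1
g(11) = mex{0} = 1
The P-positions (g = 0) in 0..11 are 0, 1, 2, 3, 4, 5, 6.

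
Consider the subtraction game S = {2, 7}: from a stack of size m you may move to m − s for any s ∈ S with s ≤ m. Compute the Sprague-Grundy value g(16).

1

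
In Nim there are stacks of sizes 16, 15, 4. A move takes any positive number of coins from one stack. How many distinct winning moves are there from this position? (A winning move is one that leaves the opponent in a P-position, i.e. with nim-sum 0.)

Compute the nim-sum pairwise:
16 ^ 15 = 31
31 ^ 4 = 27
The overall nim-sum is X = 27. A stack of size p has a winning move iff p XOR X < p (reduce it to p XOR X).
  16: 16 XOR 27 = 11 < 16 — winning move (to 11).
  15: 15 XOR 27 = 20 ≥ 15 — no move.
  4: 4 XOR 27 = 31 ≥ 4 — no move.
That gives 1 winning move.

1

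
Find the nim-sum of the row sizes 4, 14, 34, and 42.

2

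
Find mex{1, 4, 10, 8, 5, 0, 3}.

The values 0, 1 are all present; 2 is the first non-negative integer missing from the set.

2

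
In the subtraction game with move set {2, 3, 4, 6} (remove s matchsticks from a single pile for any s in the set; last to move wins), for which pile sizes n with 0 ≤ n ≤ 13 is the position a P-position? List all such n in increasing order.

0, 1, 8, 9

Compute g(0), g(1), … for moves {2, 3, 4, 6}:
k:     0  1  2  3  4  5  6  7  8  9 10 11 12 13
g(k):  0  0  1  1  2  2  3  3  0  0  1  1  2  2
The P-positions (g = 0) in 0..13 are 0, 1, 8, 9.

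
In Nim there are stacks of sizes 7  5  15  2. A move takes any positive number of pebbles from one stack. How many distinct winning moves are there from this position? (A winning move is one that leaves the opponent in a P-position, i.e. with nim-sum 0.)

1

Compute the nim-sum pairwise:
7 ⊕ 5 = 2
2 ⊕ 15 = 13
13 ⊕ 2 = 15
The overall nim-sum is X = 15. A stack of size p has a winning move iff p XOR X < p (reduce it to p XOR X).
  7: 7 XOR 15 = 8 ≥ 7 — no move.
  5: 5 XOR 15 = 10 ≥ 5 — no move.
  15: 15 XOR 15 = 0 < 15 — winning move (to 0).
  2: 2 XOR 15 = 13 ≥ 2 — no move.
That gives 1 winning move.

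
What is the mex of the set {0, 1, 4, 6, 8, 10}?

The values 0, 1 are all present; 2 is the first non-negative integer missing from the set.

2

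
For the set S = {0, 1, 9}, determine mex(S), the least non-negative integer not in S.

The values 0, 1 are all present; 2 is the first non-negative integer missing from the set.

2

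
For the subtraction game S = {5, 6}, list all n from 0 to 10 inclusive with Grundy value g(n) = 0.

Compute g(0), g(1), … for moves {5, 6}:
g(0) = mex{} = 0
g(1) = mex{} = 0
g(2) = mex{} = 0
g(3) = mex{} = 0
g(4) = mex{} = 0
g(5) = mex{0} = 1
g(6) = mex{0} = 1
g(7) = mex{0} = 1
g(8) = mex{0} = 1
g(9) = mex{0} = 1
g(10) = mex{0,1} = 2
The P-positions (g = 0) in 0..10 are 0, 1, 2, 3, 4.

0, 1, 2, 3, 4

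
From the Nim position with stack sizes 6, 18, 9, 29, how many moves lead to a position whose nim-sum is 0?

0

Nim-sum: 6 ⊕ 18 ⊕ 9 ⊕ 29 = 0.
The nim-sum is already 0, so every move leaves a nonzero nim-sum — there are no winning moves.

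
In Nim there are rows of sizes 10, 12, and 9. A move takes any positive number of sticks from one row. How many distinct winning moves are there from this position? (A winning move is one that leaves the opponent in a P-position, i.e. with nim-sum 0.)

3

Write each in binary and XOR column by column:
  1010  (10)
  1100  (12)
  1001  (9)
  ----
  1111  (15)
The overall nim-sum is X = 15. A row of size p has a winning move iff p XOR X < p (reduce it to p XOR X).
  10: 10 XOR 15 = 5 < 10 — winning move (to 5).
  12: 12 XOR 15 = 3 < 12 — winning move (to 3).
  9: 9 XOR 15 = 6 < 9 — winning move (to 6).
That gives 3 winning moves.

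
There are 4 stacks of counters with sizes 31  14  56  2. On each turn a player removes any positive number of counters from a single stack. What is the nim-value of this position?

43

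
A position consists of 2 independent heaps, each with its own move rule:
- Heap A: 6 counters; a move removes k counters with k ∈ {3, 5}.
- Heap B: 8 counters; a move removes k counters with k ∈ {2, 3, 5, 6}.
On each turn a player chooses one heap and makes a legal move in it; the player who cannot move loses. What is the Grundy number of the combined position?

For heap A, compute g(0), g(1), … with moves {3, 5}:
g(0) = mex{} = 0
g(1) = mex{} = 0
g(2) = mex{} = 0
g(3) = mex{0} = 1
g(4) = mex{0} = 1
g(5) = mex{0} = 1
g(6) = mex{0,1} = 2
So g(6) = 2.
Build the Grundy sequence for heap B with g(k) = mex{g(k−s) : s ∈ {2, 3, 5, 6}, s ≤ k}:
k:     0  1  2  3  4  5  6  7  8
g(k):  0  0  1  1  2  2  3  3  0
So g(8) = 0.
The value of a disjunctive sum is the nim-sum of the parts.
Combined value = 2 ⊕ 0 = 2.

2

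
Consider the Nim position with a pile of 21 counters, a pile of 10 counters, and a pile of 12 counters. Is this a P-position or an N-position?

Compute the nim-sum pairwise:
21 ^ 10 = 31
31 ^ 12 = 19
The nim-sum is 19 ≠ 0, so this is an N-position: the player to move can win.

N-position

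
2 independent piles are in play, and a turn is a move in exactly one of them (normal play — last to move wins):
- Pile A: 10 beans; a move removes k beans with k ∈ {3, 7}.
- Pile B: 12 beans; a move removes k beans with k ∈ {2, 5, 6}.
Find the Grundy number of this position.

0

For pile A, compute g(0), g(1), … with moves {3, 7}:
g(0) = mex{} = 0
g(1) = mex{} = 0
g(2) = mex{} = 0
g(3) = mex{0} = 1
g(4) = mex{0} = 1
g(5) = mex{0} = 1
g(6) = mex{1} = 0
g(7) = mex{0,1} = 2
g(8) = mex{0,1} = 2
g(9) = mex{0} = 1
g(10) = mex{1,2} = 0
So g(10) = 0.
For pile B, compute g(0), g(1), … with moves {2, 5, 6}:
k:     0  1  2  3  4  5  6  7  8  9 10 11 12
g(k):  0  0  1  1  0  2  1  3  0  2  1  0  0
So g(12) = 0.
By the Sprague-Grundy theorem, the Grundy value of a sum of independent games is the XOR of the component values.
Combined value = 0 XOR 0 = 0.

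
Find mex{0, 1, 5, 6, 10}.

2

The values 0, 1 are all present; 2 is the first non-negative integer missing from the set.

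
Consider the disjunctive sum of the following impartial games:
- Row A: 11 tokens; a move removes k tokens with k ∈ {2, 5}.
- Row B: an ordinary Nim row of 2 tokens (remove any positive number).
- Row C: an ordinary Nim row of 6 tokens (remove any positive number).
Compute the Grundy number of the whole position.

For row A, compute g(0), g(1), … with moves {2, 5}:
k:     0  1  2  3  4  5  6  7  8  9 10 11
g(k):  0  0  1  1  0  2  1  0  0  1  1  0
So g(11) = 0.
Row B is a plain Nim row of size 2, so its Grundy value is 2.
Row C is a plain Nim row of size 6, so its Grundy value is 6.
The value of a disjunctive sum is the nim-sum of the parts.
Combined value = 0 ⊕ 2 ⊕ 6 = 4.

4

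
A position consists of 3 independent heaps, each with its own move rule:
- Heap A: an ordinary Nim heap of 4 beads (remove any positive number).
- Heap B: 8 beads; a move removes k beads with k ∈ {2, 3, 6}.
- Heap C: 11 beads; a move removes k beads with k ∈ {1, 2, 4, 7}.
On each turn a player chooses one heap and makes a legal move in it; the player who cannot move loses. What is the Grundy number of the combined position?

4

Heap A is a plain Nim heap of size 4, so its Grundy value is 4.
For heap B, compute g(0), g(1), … with moves {2, 3, 6}:
k:     0  1  2  3  4  5  6  7  8
g(k):  0  0  1  1  2  0  3  1  2
So g(8) = 2.
Grundy values for heap C (subtraction set {1, 2, 4, 7}):
g(0) = mex{} = 0
g(1) = mex{0} = 1
g(2) = mex{0,1} = 2
g(3) = mex{1,2} = 0
g(4) = mex{0,2} = 1
g(5) = mex{0,1} = 2
g(6) = mex{1,2} = 0
g(7) = mex{0,2} = 1
g(8) = mex{0,1} = 2
g(9) = mex{1,2} = 0
g(10) = mex{0,2} = 1
g(11) = mex{0,1} = 2
So g(11) = 2.
The value of a disjunctive sum is the nim-sum of the parts.
Combined value = 4 ⊕ 2 ⊕ 2 = 4.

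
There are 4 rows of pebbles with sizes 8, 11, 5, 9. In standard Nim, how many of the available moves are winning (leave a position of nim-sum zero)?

3

Compute the nim-sum pairwise:
8 ^ 11 = 3
3 ^ 5 = 6
6 ^ 9 = 15
The overall nim-sum is X = 15. A row of size p has a winning move iff p XOR X < p (reduce it to p XOR X).
  8: 8 XOR 15 = 7 < 8 — winning move (to 7).
  11: 11 XOR 15 = 4 < 11 — winning move (to 4).
  5: 5 XOR 15 = 10 ≥ 5 — no move.
  9: 9 XOR 15 = 6 < 9 — winning move (to 6).
That gives 3 winning moves.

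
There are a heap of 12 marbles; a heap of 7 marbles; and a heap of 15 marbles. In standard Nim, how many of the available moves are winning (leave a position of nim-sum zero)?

Nim-sum: 12 ⊕ 7 ⊕ 15 = 4.
The overall nim-sum is X = 4. A heap of size p has a winning move iff p XOR X < p (reduce it to p XOR X).
  12: 12 XOR 4 = 8 < 12 — winning move (to 8).
  7: 7 XOR 4 = 3 < 7 — winning move (to 3).
  15: 15 XOR 4 = 11 < 15 — winning move (to 11).
That gives 3 winning moves.

3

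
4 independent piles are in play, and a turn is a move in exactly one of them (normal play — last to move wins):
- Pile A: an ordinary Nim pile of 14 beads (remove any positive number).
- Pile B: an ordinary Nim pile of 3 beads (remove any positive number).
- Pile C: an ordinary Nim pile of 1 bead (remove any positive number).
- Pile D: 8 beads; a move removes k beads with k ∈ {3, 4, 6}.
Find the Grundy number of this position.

Pile A is a plain Nim pile of size 14, so its Grundy value is 14.
Pile B is a plain Nim pile of size 3, so its Grundy value is 3.
Pile C is a plain Nim pile of size 1, so its Grundy value is 1.
Grundy values for pile D (subtraction set {3, 4, 6}):
k:     0  1  2  3  4  5  6  7  8
g(k):  0  0  0  1  1  1  2  2  2
So g(8) = 2.
By the Sprague-Grundy theorem, the Grundy value of a sum of independent games is the XOR of the component values.
Combined value = 14 ⊕ 3 ⊕ 1 ⊕ 2 = 14.

14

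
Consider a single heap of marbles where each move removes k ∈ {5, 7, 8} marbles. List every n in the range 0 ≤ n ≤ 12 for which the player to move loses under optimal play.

0, 1, 2, 3, 4

Compute g(0), g(1), … for moves {5, 7, 8}:
g(0) = mex{} = 0
g(1) = mex{} = 0
g(2) = mex{} = 0
g(3) = mex{} = 0
g(4) = mex{} = 0
g(5) = mex{0} = 1
g(6) = mex{0} = 1
g(7) = mex{0} = 1
g(8) = mex{0} = 1
g(9) = mex{0} = 1
g(10) = mex{0,1} = 2
g(11) = mex{0,1} = 2
g(12) = mex{0,1} = 2
The P-positions (g = 0) in 0..12 are 0, 1, 2, 3, 4.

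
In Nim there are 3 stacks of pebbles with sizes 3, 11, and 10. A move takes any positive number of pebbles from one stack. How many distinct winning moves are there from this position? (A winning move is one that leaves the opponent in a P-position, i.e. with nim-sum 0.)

In binary:
  0011  (3)
  1011  (11)
  1010  (10)
  ----
  0010  (2)
The overall nim-sum is X = 2. A stack of size p has a winning move iff p XOR X < p (reduce it to p XOR X).
  3: 3 XOR 2 = 1 < 3 — winning move (to 1).
  11: 11 XOR 2 = 9 < 11 — winning move (to 9).
  10: 10 XOR 2 = 8 < 10 — winning move (to 8).
That gives 3 winning moves.

3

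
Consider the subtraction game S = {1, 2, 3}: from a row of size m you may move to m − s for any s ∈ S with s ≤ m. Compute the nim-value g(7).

3

Compute g(0), g(1), … for moves {1, 2, 3}:
g(0) = mex{} = 0
g(1) = mex{0} = 1
g(2) = mex{0,1} = 2
g(3) = mex{0,1,2} = 3
g(4) = mex{1,2,3} = 0
g(5) = mex{0,2,3} = 1
g(6) = mex{0,1,3} = 2
g(7) = mex{0,1,2} = 3
So g(7) = 3.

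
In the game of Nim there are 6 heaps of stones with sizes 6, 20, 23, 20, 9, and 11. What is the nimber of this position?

19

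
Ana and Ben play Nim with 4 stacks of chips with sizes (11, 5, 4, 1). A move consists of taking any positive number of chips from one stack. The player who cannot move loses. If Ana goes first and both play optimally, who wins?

Nim-sum: 11 ⊕ 5 ⊕ 4 ⊕ 1 = 11.
The nim-sum is 11 ≠ 0, so this is an N-position: the player to move can win; Ana has a winning move.

Ana wins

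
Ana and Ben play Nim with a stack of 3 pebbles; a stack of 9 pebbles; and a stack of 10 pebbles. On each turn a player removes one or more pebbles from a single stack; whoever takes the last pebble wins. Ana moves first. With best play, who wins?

Ben wins

Compute the nim-sum pairwise:
3 ⊕ 9 = 10
10 ⊕ 10 = 0
The nim-sum is 0, so this is a P-position: the player to move is in a losing position under optimal play; Ana is about to move from it and so loses — Ben wins.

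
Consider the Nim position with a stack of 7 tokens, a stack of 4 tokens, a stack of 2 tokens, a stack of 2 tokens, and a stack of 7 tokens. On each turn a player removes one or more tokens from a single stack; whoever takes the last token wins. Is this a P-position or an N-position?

Compute the nim-sum pairwise:
7 ⊕ 4 = 3
3 ⊕ 2 = 1
1 ⊕ 2 = 3
3 ⊕ 7 = 4
The nim-sum is 4 ≠ 0, so this is an N-position: the player to move can win.

N-position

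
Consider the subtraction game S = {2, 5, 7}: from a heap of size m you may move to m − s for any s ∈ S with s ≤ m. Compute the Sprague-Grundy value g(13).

0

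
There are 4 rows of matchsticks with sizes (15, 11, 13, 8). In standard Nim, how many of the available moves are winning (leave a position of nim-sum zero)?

3

Nim-sum: 15 ⊕ 11 ⊕ 13 ⊕ 8 = 1.
The overall nim-sum is X = 1. A row of size p has a winning move iff p XOR X < p (reduce it to p XOR X).
  15: 15 XOR 1 = 14 < 15 — winning move (to 14).
  11: 11 XOR 1 = 10 < 11 — winning move (to 10).
  13: 13 XOR 1 = 12 < 13 — winning move (to 12).
  8: 8 XOR 1 = 9 ≥ 8 — no move.
That gives 3 winning moves.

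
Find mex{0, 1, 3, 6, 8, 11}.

The values 0, 1 are all present; 2 is the first non-negative integer missing from the set.

2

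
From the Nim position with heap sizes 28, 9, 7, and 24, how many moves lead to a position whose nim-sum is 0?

3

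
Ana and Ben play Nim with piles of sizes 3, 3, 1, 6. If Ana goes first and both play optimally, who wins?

Compute the nim-sum pairwise:
3 XOR 3 = 0
0 XOR 1 = 1
1 XOR 6 = 7
The nim-sum is 7 ≠ 0, so this is an N-position: the player to move can win; Ana has a winning move.

Ana wins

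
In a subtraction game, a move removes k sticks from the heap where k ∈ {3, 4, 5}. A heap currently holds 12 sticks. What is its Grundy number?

Grundy values for subtraction set {3, 4, 5}:
k:     0  1  2  3  4  5  6  7  8  9 10 11 12
g(k):  0  0  0  1  1  1  2  2  0  0  0  1  1
So g(12) = 1.

1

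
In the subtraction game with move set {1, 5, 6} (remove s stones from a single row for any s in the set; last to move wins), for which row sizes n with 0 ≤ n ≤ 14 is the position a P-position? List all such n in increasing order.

0, 2, 4, 11, 13

Build the Grundy sequence with g(k) = mex{g(k−s) : s ∈ {1, 5, 6}, s ≤ k}:
k:     0  1  2  3  4  5  6  7  8  9 10 11 12 13 14
g(k):  0  1  0  1  0  1  2  3  2  3  2  0  1  0  1
The P-positions (g = 0) in 0..14 are 0, 2, 4, 11, 13.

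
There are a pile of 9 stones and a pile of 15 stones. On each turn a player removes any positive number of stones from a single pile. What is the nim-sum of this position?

6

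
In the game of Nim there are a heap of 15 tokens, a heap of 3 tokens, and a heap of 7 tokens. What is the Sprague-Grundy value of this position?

11

Write each in binary and XOR column by column:
  1111  (15)
  0011  (3)
  0111  (7)
  ----
  1011  (11)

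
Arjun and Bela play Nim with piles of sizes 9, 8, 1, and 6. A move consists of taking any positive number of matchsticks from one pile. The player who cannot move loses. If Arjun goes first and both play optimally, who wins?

Arjun wins

Nim-sum: 9 ^ 8 ^ 1 ^ 6 = 6.
The nim-sum is 6 ≠ 0, so this is an N-position: the player to move can win; Arjun has a winning move.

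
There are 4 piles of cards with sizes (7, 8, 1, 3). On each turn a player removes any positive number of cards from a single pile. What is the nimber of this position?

13

Compute the nim-sum pairwise:
7 ⊕ 8 = 15
15 ⊕ 1 = 14
14 ⊕ 3 = 13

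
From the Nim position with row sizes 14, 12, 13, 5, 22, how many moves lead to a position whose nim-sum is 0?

Compute the nim-sum pairwise:
14 ^ 12 = 2
2 ^ 13 = 15
15 ^ 5 = 10
10 ^ 22 = 28
The overall nim-sum is X = 28. A row of size p has a winning move iff p XOR X < p (reduce it to p XOR X).
  14: 14 XOR 28 = 18 ≥ 14 — no move.
  12: 12 XOR 28 = 16 ≥ 12 — no move.
  13: 13 XOR 28 = 17 ≥ 13 — no move.
  5: 5 XOR 28 = 25 ≥ 5 — no move.
  22: 22 XOR 28 = 10 < 22 — winning move (to 10).
That gives 1 winning move.

1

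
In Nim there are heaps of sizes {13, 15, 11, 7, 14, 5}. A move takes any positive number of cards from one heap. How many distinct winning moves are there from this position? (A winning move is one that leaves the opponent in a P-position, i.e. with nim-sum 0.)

Nim-sum: 13 ^ 15 ^ 11 ^ 7 ^ 14 ^ 5 = 5.
The overall nim-sum is X = 5. A heap of size p has a winning move iff p XOR X < p (reduce it to p XOR X).
  13: 13 XOR 5 = 8 < 13 — winning move (to 8).
  15: 15 XOR 5 = 10 < 15 — winning move (to 10).
  11: 11 XOR 5 = 14 ≥ 11 — no move.
  7: 7 XOR 5 = 2 < 7 — winning move (to 2).
  14: 14 XOR 5 = 11 < 14 — winning move (to 11).
  5: 5 XOR 5 = 0 < 5 — winning move (to 0).
That gives 5 winning moves.

5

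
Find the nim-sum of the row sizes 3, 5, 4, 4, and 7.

Nim-sum: 3 ⊕ 5 ⊕ 4 ⊕ 4 ⊕ 7 = 1.

1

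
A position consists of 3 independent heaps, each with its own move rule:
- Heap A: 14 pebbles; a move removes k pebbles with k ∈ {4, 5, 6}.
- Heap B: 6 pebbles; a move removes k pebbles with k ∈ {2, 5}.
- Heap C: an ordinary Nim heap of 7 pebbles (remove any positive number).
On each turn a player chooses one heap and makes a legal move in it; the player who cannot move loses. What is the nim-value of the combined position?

7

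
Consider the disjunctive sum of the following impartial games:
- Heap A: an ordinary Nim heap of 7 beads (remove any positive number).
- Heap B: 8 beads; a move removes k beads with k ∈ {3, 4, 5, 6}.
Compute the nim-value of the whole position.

5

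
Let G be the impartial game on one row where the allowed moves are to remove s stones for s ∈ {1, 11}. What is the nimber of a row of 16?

Build the Grundy sequence with g(k) = mex{g(k−s) : s ∈ {1, 11}, s ≤ k}:
k:     0  1  2  3  4  5  6  7  8  9 10 11 12 13 14 15 16
g(k):  0  1  0  1  0  1  0  1  0  1  0  1  0  1  0  1  0
So g(16) = 0.

0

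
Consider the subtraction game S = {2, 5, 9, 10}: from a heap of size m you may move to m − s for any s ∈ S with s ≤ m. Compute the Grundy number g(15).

Build the Grundy sequence with g(k) = mex{g(k−s) : s ∈ {2, 5, 9, 10}, s ≤ k}:
k:     0  1  2  3  4  5  6  7  8  9 10 11 12 13 14 15
g(k):  0  0  1  1  0  2  1  0  0  1  1  2  2  3  3  0
So g(15) = 0.

0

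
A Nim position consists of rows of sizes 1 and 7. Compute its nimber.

Nim-sum: 1 ⊕ 7 = 6.

6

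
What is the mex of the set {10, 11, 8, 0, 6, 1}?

The values 0, 1 are all present; 2 is the first non-negative integer missing from the set.

2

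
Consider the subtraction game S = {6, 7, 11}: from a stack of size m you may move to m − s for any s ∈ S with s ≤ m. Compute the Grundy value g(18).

Build the Grundy sequence with g(k) = mex{g(k−s) : s ∈ {6, 7, 11}, s ≤ k}:
k:     0  1  2  3  4  5  6  7  8  9 10 11 12 13 14 15 16 17 18
g(k):  0  0  0  0  0  0  1  1  1  1  1  1  2  2  2  2  2  0  0
So g(18) = 0.

0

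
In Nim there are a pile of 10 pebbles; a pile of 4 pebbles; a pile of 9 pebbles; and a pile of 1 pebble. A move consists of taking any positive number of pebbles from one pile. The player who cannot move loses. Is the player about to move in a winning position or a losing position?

Winning position

Compute the nim-sum pairwise:
10 XOR 4 = 14
14 XOR 9 = 7
7 XOR 1 = 6
The nim-sum is 6 ≠ 0, so this is an N-position: the player to move can win.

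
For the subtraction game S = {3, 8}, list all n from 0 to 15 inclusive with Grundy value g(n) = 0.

Compute g(0), g(1), … for moves {3, 8}:
k:     0  1  2  3  4  5  6  7  8  9 10 11 12 13 14 15
g(k):  0  0  0  1  1  1  0  0  2  1  1  0  0  0  1  1
The P-positions (g = 0) in 0..15 are 0, 1, 2, 6, 7, 11, 12, 13.

0, 1, 2, 6, 7, 11, 12, 13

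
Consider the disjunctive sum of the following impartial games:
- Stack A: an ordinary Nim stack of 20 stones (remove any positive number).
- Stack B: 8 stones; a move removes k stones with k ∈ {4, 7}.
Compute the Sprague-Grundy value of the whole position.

Stack A is a plain Nim stack of size 20, so its Grundy value is 20.
For stack B, compute g(0), g(1), … with moves {4, 7}:
g(0) = mex{} = 0
g(1) = mex{} = 0
g(2) = mex{} = 0
g(3) = mex{} = 0
g(4) = mex{0} = 1
g(5) = mex{0} = 1
g(6) = mex{0} = 1
g(7) = mex{0} = 1
g(8) = mex{0,1} = 2
So g(8) = 2.
The value of a disjunctive sum is the nim-sum of the parts.
Combined value = 20 XOR 2 = 22.

22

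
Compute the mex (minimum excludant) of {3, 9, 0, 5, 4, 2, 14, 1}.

The values 0, 1, 2, 3, 4, 5 are all present; 6 is the first non-negative integer missing from the set.

6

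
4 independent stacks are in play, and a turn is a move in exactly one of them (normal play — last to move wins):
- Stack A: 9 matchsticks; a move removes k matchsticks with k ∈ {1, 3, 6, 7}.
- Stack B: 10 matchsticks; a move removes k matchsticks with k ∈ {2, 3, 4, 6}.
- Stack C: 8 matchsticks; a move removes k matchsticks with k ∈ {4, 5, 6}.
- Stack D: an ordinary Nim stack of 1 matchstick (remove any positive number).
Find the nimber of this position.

Build the Grundy sequence for stack A with g(k) = mex{g(k−s) : s ∈ {1, 3, 6, 7}, s ≤ k}:
k:     0  1  2  3  4  5  6  7  8  9
g(k):  0  1  0  1  0  1  2  3  2  3
So g(9) = 3.
Grundy values for stack B (subtraction set {2, 3, 4, 6}):
g(0) = mex{} = 0
g(1) = mex{} = 0
g(2) = mex{0} = 1
g(3) = mex{0} = 1
g(4) = mex{0,1} = 2
g(5) = mex{0,1} = 2
g(6) = mex{0,1,2} = 3
g(7) = mex{0,1,2} = 3
g(8) = mex{1,2,3} = 0
g(9) = mex{1,2,3} = 0
g(10) = mex{0,2,3} = 1
So g(10) = 1.
For stack C, compute g(0), g(1), … with moves {4, 5, 6}:
k:     0  1  2  3  4  5  6  7  8
g(k):  0  0  0  0  1  1  1  1  2
So g(8) = 2.
Stack D is a plain Nim stack of size 1, so its Grundy value is 1.
By the Sprague-Grundy theorem, the Grundy value of a sum of independent games is the XOR of the component values.
Combined value = 3 ⊕ 1 ⊕ 2 ⊕ 1 = 1.

1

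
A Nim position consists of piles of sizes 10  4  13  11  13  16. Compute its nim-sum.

Nim-sum: 10 ⊕ 4 ⊕ 13 ⊕ 11 ⊕ 13 ⊕ 16 = 21.

21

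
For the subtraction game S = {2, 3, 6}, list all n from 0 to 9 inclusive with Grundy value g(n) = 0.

0, 1, 5, 9

Compute g(0), g(1), … for moves {2, 3, 6}:
k:     0  1  2  3  4  5  6  7  8  9
g(k):  0  0  1  1  2  0  3  1  2  0
The P-positions (g = 0) in 0..9 are 0, 1, 5, 9.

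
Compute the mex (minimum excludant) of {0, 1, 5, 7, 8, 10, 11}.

The values 0, 1 are all present; 2 is the first non-negative integer missing from the set.

2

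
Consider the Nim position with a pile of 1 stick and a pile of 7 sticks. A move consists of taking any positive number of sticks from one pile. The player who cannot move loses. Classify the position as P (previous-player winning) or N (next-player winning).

N-position

Nim-sum: 1 XOR 7 = 6.
The nim-sum is 6 ≠ 0, so this is an N-position: the player to move can win.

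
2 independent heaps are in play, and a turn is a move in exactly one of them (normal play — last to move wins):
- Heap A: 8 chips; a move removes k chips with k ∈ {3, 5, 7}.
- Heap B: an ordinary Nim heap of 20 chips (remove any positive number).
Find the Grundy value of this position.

22

Build the Grundy sequence for heap A with g(k) = mex{g(k−s) : s ∈ {3, 5, 7}, s ≤ k}:
k:     0  1  2  3  4  5  6  7  8
g(k):  0  0  0  1  1  1  2  2  2
So g(8) = 2.
Heap B is a plain Nim heap of size 20, so its Grundy value is 20.
The value of a disjunctive sum is the nim-sum of the parts.
Combined value = 2 ⊕ 20 = 22.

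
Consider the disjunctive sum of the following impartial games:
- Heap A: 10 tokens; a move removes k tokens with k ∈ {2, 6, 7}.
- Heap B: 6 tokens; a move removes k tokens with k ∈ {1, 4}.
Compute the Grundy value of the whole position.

2

Build the Grundy sequence for heap A with g(k) = mex{g(k−s) : s ∈ {2, 6, 7}, s ≤ k}:
k:     0  1  2  3  4  5  6  7  8  9 10
g(k):  0  0  1  1  0  0  1  1  2  0  3
So g(10) = 3.
Grundy values for heap B (subtraction set {1, 4}):
k:     0  1  2  3  4  5  6
g(k):  0  1  0  1  2  0  1
So g(6) = 1.
By the Sprague-Grundy theorem, the Grundy value of a sum of independent games is the XOR of the component values.
Combined value = 3 ⊕ 1 = 2.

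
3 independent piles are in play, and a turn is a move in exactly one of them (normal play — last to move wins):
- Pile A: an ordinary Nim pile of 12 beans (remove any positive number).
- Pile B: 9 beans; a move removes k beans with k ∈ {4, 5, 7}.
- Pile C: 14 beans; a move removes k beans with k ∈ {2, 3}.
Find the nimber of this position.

Pile A is a plain Nim pile of size 12, so its Grundy value is 12.
For pile B, compute g(0), g(1), … with moves {4, 5, 7}:
g(0) = mex{} = 0
g(1) = mex{} = 0
g(2) = mex{} = 0
g(3) = mex{} = 0
g(4) = mex{0} = 1
g(5) = mex{0} = 1
g(6) = mex{0} = 1
g(7) = mex{0} = 1
g(8) = mex{0,1} = 2
g(9) = mex{0,1} = 2
So g(9) = 2.
For pile C, compute g(0), g(1), … with moves {2, 3}:
k:     0  1  2  3  4  5  6  7  8  9 10 11 12 13 14
g(k):  0  0  1  1  2  0  0  1  1  2  0  0  1  1  2
So g(14) = 2.
The value of a disjunctive sum is the nim-sum of the parts.
Combined value = 12 ⊕ 2 ⊕ 2 = 12.

12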